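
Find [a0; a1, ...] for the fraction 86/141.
[0; 1, 1, 1, 1, 3, 2, 3]

Euclidean algorithm steps:
86 = 0 × 141 + 86
141 = 1 × 86 + 55
86 = 1 × 55 + 31
55 = 1 × 31 + 24
31 = 1 × 24 + 7
24 = 3 × 7 + 3
7 = 2 × 3 + 1
3 = 3 × 1 + 0
Continued fraction: [0; 1, 1, 1, 1, 3, 2, 3]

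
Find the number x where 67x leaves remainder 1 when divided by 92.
11

gcd(67, 92) = 1, so the inverse exists.
Extended Euclidean algorithm on (92, 67):
92 = 1 × 67 + 25  ⟹  25 = (1)·92 + (-1)·67
67 = 2 × 25 + 17  ⟹  17 = (-2)·92 + (3)·67
25 = 1 × 17 + 8  ⟹  8 = (3)·92 + (-4)·67
17 = 2 × 8 + 1  ⟹  1 = (-8)·92 + (11)·67
So (11)·67 ≡ 1 (mod 92), i.e. 67^(-1) ≡ 11 (mod 92).
Check: 67 × 11 = 737 ≡ 1 (mod 92)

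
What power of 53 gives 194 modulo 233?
49

Baby-step giant-step with step n = ⌈√233⌉ = 16.
Baby steps 53^j mod 233 (j:value) for j=0..15: 0:1, 1:53, 2:13, 3:223, 4:169, 5:103, 6:100, 7:174, 8:135, 9:165, 10:124, 11:48, 12:214, 13:158, 14:219, 15:190.
Giant-step multiplier: 53^(-16) ≡ 53^(232-16) = 53^216 ≡ 32 (mod 233).
Giant steps γ_i = 194·32^i mod 233: γ_0=194, γ_1=150, γ_2=140, γ_3=53 (in table at j=1).
x = i·n + j = 3·16 + 1 = 49.
Check: 53^49 ≡ 194 (mod 233).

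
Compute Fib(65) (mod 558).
67

Matrix identity: Q^n = [[F_(n+1), F_n], [F_n, F_(n-1)]] with Q = [[1,1],[1,0]].
n = 65 = 1000001₂. Square-and-multiply, entries mod 558:
Q^1 = [[1,1],[1,0]]
Q^2 = (Q^1)² = [[2,1],[1,1]]
Q^4 = (Q^2)² = [[5,3],[3,2]]
Q^8 = (Q^4)² = [[34,21],[21,13]]
Q^16 = (Q^8)² = [[481,429],[429,52]]
Q^32 = (Q^16)² = [[250,435],[435,373]]
Q^65 = (Q^32)²·Q = [[442,67],[67,375]]
F_65 mod 558 = Q^65[0][1] = 67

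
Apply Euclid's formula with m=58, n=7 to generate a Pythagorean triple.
(3315, 812, 3413)

Euclid's formula: a = m² - n², b = 2mn, c = m² + n²
m = 58, n = 7
a = 58² - 7² = 3364 - 49 = 3315
b = 2 × 58 × 7 = 812
c = 58² + 7² = 3364 + 49 = 3413
Verification: 3315² + 812² = 10989225 + 659344 = 11648569 = 3413² ✓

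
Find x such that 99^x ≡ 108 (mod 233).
101

Baby-step giant-step with step n = ⌈√233⌉ = 16.
Baby steps 99^j mod 233 (j:value) for j=0..15: 0:1, 1:99, 2:15, 3:87, 4:225, 5:140, 6:113, 7:3, 8:64, 9:45, 10:28, 11:209, 12:187, 13:106, 14:9, 15:192.
Giant-step multiplier: 99^(-16) ≡ 99^(232-16) = 99^216 ≡ 126 (mod 233).
Giant steps γ_i = 108·126^i mod 233: γ_0=108, γ_1=94, γ_2=194, γ_3=212, γ_4=150, γ_5=27, γ_6=140 (in table at j=5).
x = i·n + j = 6·16 + 5 = 101.
Check: 99^101 ≡ 108 (mod 233).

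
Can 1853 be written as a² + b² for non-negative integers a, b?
2² + 43² (a=2, b=43)

Factorization: 1853 = 17 × 109
By Fermat: n is sum of two squares iff every prime p ≡ 3 (mod 4) appears to even power.
All primes ≡ 3 (mod 4) appear to even power.
Search a = 0, 1, 2, … for 1853 - a² a perfect square: first hit at a = 2: 1853 - 4 = 1849 = 43².
1853 = 2² + 43² = 4 + 1849 ✓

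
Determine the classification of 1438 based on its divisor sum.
deficient

Proper divisors of 1438: sum = 1 + 2 + 719 = 722
Since 722 < 1438, 1438 is deficient.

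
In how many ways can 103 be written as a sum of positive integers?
271248950

p(n) counts ways to write n as a sum of positive integers (order ignored).
Euler's pentagonal recurrence: p(k) = p(k-1) + p(k-2) - p(k-5) - p(k-7) + p(k-12) + p(k-15) - ... (offsets j(3j∓1)/2, signs ++--, p(0)=1, p(<0)=0).
DP table for k = 0..102: p(0)=1, p(1)=1, p(2)=2, p(3)=3, p(4)=5, p(5)=7, p(6)=11, p(7)=15, p(8)=22, p(9)=30, p(10)=42, p(11)=56, p(12)=77, p(13)=101, p(14)=135, p(15)=176, p(16)=231, p(17)=297, p(18)=385, p(19)=490, p(20)=627, p(21)=792, p(22)=1002, p(23)=1255, p(24)=1575, p(25)=1958, p(26)=2436, p(27)=3010, p(28)=3718, p(29)=4565, p(30)=5604, p(31)=6842, p(32)=8349, p(33)=10143, p(34)=12310, p(35)=14883, p(36)=17977, p(37)=21637, p(38)=26015, p(39)=31185, p(40)=37338, p(41)=44583, p(42)=53174, p(43)=63261, p(44)=75175, p(45)=89134, p(46)=105558, p(47)=124754, p(48)=147273, p(49)=173525, p(50)=204226, p(51)=239943, p(52)=281589, p(53)=329931, p(54)=386155, p(55)=451276, p(56)=526823, p(57)=614154, p(58)=715220, p(59)=831820, p(60)=966467, p(61)=1121505, p(62)=1300156, p(63)=1505499, p(64)=1741630, p(65)=2012558, p(66)=2323520, p(67)=2679689, p(68)=3087735, p(69)=3554345, p(70)=4087968, p(71)=4697205, p(72)=5392783, p(73)=6185689, p(74)=7089500, p(75)=8118264, p(76)=9289091, p(77)=10619863, p(78)=12132164, p(79)=13848650, p(80)=15796476, p(81)=18004327, p(82)=20506255, p(83)=23338469, p(84)=26543660, p(85)=30167357, p(86)=34262962, p(87)=38887673, p(88)=44108109, p(89)=49995925, p(90)=56634173, p(91)=64112359, p(92)=72533807, p(93)=82010177, p(94)=92669720, p(95)=104651419, p(96)=118114304, p(97)=133230930, p(98)=150198136, p(99)=169229875, p(100)=190569292, p(101)=214481126, p(102)=241265379.
Final step: p(103) = p(102) + p(101) - p(98) - p(96) + p(91) + p(88) - p(81) - p(77) + p(68) + p(63) - p(52) - p(46) + p(33) + p(26) - p(11) - p(3)
= 241265379 + 214481126 - 150198136 - 118114304 + 64112359 + 44108109 - 18004327 - 10619863 + 3087735 + 1505499 - 281589 - 105558 + 10143 + 2436 - 56 - 3
= 271248950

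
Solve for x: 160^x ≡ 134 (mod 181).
23

Baby-step giant-step with step n = ⌈√181⌉ = 14.
Baby steps 160^j mod 181 (j:value) for j=0..13: 0:1, 1:160, 2:79, 3:151, 4:87, 5:164, 6:176, 7:105, 8:148, 9:150, 10:108, 11:85, 12:25, 13:18.
Giant-step multiplier: 160^(-14) ≡ 160^(180-14) = 160^166 ≡ 147 (mod 181).
Giant steps γ_i = 134·147^i mod 181: γ_0=134, γ_1=150 (in table at j=9).
x = i·n + j = 1·14 + 9 = 23.
Check: 160^23 ≡ 134 (mod 181).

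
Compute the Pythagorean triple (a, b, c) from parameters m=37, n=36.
(73, 2664, 2665)

Euclid's formula: a = m² - n², b = 2mn, c = m² + n²
m = 37, n = 36
a = 37² - 36² = 1369 - 1296 = 73
b = 2 × 37 × 36 = 2664
c = 37² + 36² = 1369 + 1296 = 2665
Verification: 73² + 2664² = 5329 + 7096896 = 7102225 = 2665² ✓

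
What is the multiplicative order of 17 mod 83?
41

83 is prime, so ord(17) divides φ(83) = 82.
Divisors of 82: 1, 2, 41, 82.
Repeated squaring: 17^1 ≡ 17, 17^2 ≡ 40, 17^4 ≡ 23, 17^8 ≡ 31, 17^16 ≡ 48, 17^32 ≡ 63, 17^64 ≡ 68 (mod 83).
Test 17^d mod 83 for each divisor d in increasing order:
17^1 ≡ 17
17^2 ≡ 40
17^41 = 17^32·17^8·17^1 ≡ 1  ← first divisor giving 1
The order is 41.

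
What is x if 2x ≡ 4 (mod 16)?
x ≡ 2 (mod 8)

gcd(2, 16) = 2, which divides 4, so solutions exist.
Divide through by 2: x ≡ 2 (mod 8).
The coefficient of x is now 1, so x ≡ 2 (mod 8).
Check: 2 × 2 = 4 ≡ 4 (mod 16).
x ≡ 2 (mod 8), giving 2 solutions mod 16.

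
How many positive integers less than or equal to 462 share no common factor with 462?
120

462 = 2 × 3 × 7 × 11
φ(n) = n × ∏(1 - 1/p) for each prime p dividing n
φ(462) = 462 × (1 - 1/2) × (1 - 1/3) × (1 - 1/7) × (1 - 1/11) = 120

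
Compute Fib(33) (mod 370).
328

Matrix identity: Q^n = [[F_(n+1), F_n], [F_n, F_(n-1)]] with Q = [[1,1],[1,0]].
n = 33 = 100001₂. Square-and-multiply, entries mod 370:
Q^1 = [[1,1],[1,0]]
Q^2 = (Q^1)² = [[2,1],[1,1]]
Q^4 = (Q^2)² = [[5,3],[3,2]]
Q^8 = (Q^4)² = [[34,21],[21,13]]
Q^16 = (Q^8)² = [[117,247],[247,240]]
Q^33 = (Q^16)²·Q = [[77,328],[328,119]]
F_33 mod 370 = Q^33[0][1] = 328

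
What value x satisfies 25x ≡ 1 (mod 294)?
247

gcd(25, 294) = 1, so the inverse exists.
Extended Euclidean algorithm on (294, 25):
294 = 11 × 25 + 19  ⟹  19 = (1)·294 + (-11)·25
25 = 1 × 19 + 6  ⟹  6 = (-1)·294 + (12)·25
19 = 3 × 6 + 1  ⟹  1 = (4)·294 + (-47)·25
So (-47)·25 ≡ 1 (mod 294), i.e. 25^(-1) ≡ -47 ≡ 247 (mod 294).
Check: 25 × 247 = 6175 ≡ 1 (mod 294)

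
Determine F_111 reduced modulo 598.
196

Matrix identity: Q^n = [[F_(n+1), F_n], [F_n, F_(n-1)]] with Q = [[1,1],[1,0]].
n = 111 = 1101111₂. Square-and-multiply, entries mod 598:
Q^1 = [[1,1],[1,0]]
Q^3 = (Q^1)²·Q = [[3,2],[2,1]]
Q^6 = (Q^3)² = [[13,8],[8,5]]
Q^13 = (Q^6)²·Q = [[377,233],[233,144]]
Q^27 = (Q^13)²·Q = [[273,274],[274,597]]
Q^55 = (Q^27)²·Q = [[481,105],[105,376]]
Q^111 = (Q^55)²·Q = [[481,196],[196,285]]
F_111 mod 598 = Q^111[0][1] = 196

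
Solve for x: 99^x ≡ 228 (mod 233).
111

Baby-step giant-step with step n = ⌈√233⌉ = 16.
Baby steps 99^j mod 233 (j:value) for j=0..15: 0:1, 1:99, 2:15, 3:87, 4:225, 5:140, 6:113, 7:3, 8:64, 9:45, 10:28, 11:209, 12:187, 13:106, 14:9, 15:192.
Giant-step multiplier: 99^(-16) ≡ 99^(232-16) = 99^216 ≡ 126 (mod 233).
Giant steps γ_i = 228·126^i mod 233: γ_0=228, γ_1=69, γ_2=73, γ_3=111, γ_4=6, γ_5=57, γ_6=192 (in table at j=15).
x = i·n + j = 6·16 + 15 = 111.
Check: 99^111 ≡ 228 (mod 233).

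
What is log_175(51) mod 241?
209

Baby-step giant-step with step n = ⌈√241⌉ = 16.
Baby steps 175^j mod 241 (j:value) for j=0..15: 0:1, 1:175, 2:18, 3:17, 4:83, 5:65, 6:48, 7:206, 8:141, 9:93, 10:128, 11:228, 12:135, 13:7, 14:20, 15:126.
Giant-step multiplier: 175^(-16) ≡ 175^(240-16) = 175^224 ≡ 160 (mod 241).
Giant steps γ_i = 51·160^i mod 241: γ_0=51, γ_1=207, γ_2=103, γ_3=92, γ_4=19, γ_5=148, γ_6=62, γ_7=39, γ_8=215, γ_9=178, γ_10=42, γ_11=213, γ_12=99, γ_13=175 (in table at j=1).
x = i·n + j = 13·16 + 1 = 209.
Check: 175^209 ≡ 51 (mod 241).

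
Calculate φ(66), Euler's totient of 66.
20

66 = 2 × 3 × 11
φ(n) = n × ∏(1 - 1/p) for each prime p dividing n
φ(66) = 66 × (1 - 1/2) × (1 - 1/3) × (1 - 1/11) = 20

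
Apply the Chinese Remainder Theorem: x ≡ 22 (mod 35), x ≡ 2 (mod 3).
92

Using Chinese Remainder Theorem:
M = 35 × 3 = 105
M1 = 3, M2 = 35
y1 = 3^(-1) mod 35 = 12
y2 = 35^(-1) mod 3 = 2
x = (22×3×12 + 2×35×2) mod 105 = 92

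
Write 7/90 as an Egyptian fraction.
1/13 + 1/1170

Greedy algorithm:
7/90: ceiling(90/7) = 13, use 1/13
1/1170: ceiling(1170/1) = 1170, use 1/1170
Result: 7/90 = 1/13 + 1/1170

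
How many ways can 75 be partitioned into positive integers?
8118264

p(n) counts ways to write n as a sum of positive integers (order ignored).
Euler's pentagonal recurrence: p(k) = p(k-1) + p(k-2) - p(k-5) - p(k-7) + p(k-12) + p(k-15) - ... (offsets j(3j∓1)/2, signs ++--, p(0)=1, p(<0)=0).
DP table for k = 0..74: p(0)=1, p(1)=1, p(2)=2, p(3)=3, p(4)=5, p(5)=7, p(6)=11, p(7)=15, p(8)=22, p(9)=30, p(10)=42, p(11)=56, p(12)=77, p(13)=101, p(14)=135, p(15)=176, p(16)=231, p(17)=297, p(18)=385, p(19)=490, p(20)=627, p(21)=792, p(22)=1002, p(23)=1255, p(24)=1575, p(25)=1958, p(26)=2436, p(27)=3010, p(28)=3718, p(29)=4565, p(30)=5604, p(31)=6842, p(32)=8349, p(33)=10143, p(34)=12310, p(35)=14883, p(36)=17977, p(37)=21637, p(38)=26015, p(39)=31185, p(40)=37338, p(41)=44583, p(42)=53174, p(43)=63261, p(44)=75175, p(45)=89134, p(46)=105558, p(47)=124754, p(48)=147273, p(49)=173525, p(50)=204226, p(51)=239943, p(52)=281589, p(53)=329931, p(54)=386155, p(55)=451276, p(56)=526823, p(57)=614154, p(58)=715220, p(59)=831820, p(60)=966467, p(61)=1121505, p(62)=1300156, p(63)=1505499, p(64)=1741630, p(65)=2012558, p(66)=2323520, p(67)=2679689, p(68)=3087735, p(69)=3554345, p(70)=4087968, p(71)=4697205, p(72)=5392783, p(73)=6185689, p(74)=7089500.
Final step: p(75) = p(74) + p(73) - p(70) - p(68) + p(63) + p(60) - p(53) - p(49) + p(40) + p(35) - p(24) - p(18) + p(5)
= 7089500 + 6185689 - 4087968 - 3087735 + 1505499 + 966467 - 329931 - 173525 + 37338 + 14883 - 1575 - 385 + 7
= 8118264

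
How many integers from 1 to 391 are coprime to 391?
352

391 = 17 × 23
φ(n) = n × ∏(1 - 1/p) for each prime p dividing n
φ(391) = 391 × (1 - 1/17) × (1 - 1/23) = 352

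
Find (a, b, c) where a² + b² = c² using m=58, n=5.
(3339, 580, 3389)

Euclid's formula: a = m² - n², b = 2mn, c = m² + n²
m = 58, n = 5
a = 58² - 5² = 3364 - 25 = 3339
b = 2 × 58 × 5 = 580
c = 58² + 5² = 3364 + 25 = 3389
Verification: 3339² + 580² = 11148921 + 336400 = 11485321 = 3389² ✓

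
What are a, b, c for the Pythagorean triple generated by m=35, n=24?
(649, 1680, 1801)

Euclid's formula: a = m² - n², b = 2mn, c = m² + n²
m = 35, n = 24
a = 35² - 24² = 1225 - 576 = 649
b = 2 × 35 × 24 = 1680
c = 35² + 24² = 1225 + 576 = 1801
Verification: 649² + 1680² = 421201 + 2822400 = 3243601 = 1801² ✓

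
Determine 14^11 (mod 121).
3

Repeated squaring. Binary of 11 = 1011.
14^1 ≡ 14 (mod 121); 14^2 ≡ 75 (mod 121); 14^4 ≡ 59 (mod 121); 14^8 ≡ 93 (mod 121)
14^11 = 14^1 × 14^2 × 14^8 ≡ 3 (mod 121)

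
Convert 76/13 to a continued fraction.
[5; 1, 5, 2]

Euclidean algorithm steps:
76 = 5 × 13 + 11
13 = 1 × 11 + 2
11 = 5 × 2 + 1
2 = 2 × 1 + 0
Continued fraction: [5; 1, 5, 2]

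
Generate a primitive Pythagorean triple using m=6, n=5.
(11, 60, 61)

Euclid's formula: a = m² - n², b = 2mn, c = m² + n²
m = 6, n = 5
a = 6² - 5² = 36 - 25 = 11
b = 2 × 6 × 5 = 60
c = 6² + 5² = 36 + 25 = 61
Verification: 11² + 60² = 121 + 3600 = 3721 = 61² ✓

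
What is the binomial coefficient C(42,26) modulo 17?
0

Using Lucas' theorem:
Write n=42 and k=26 in base 17:
n in base 17: [2, 8]
k in base 17: [1, 9]
C(42,26) mod 17 = ∏ C(n_i, k_i) mod 17
Digit binomials (mod 17): C(2,1) = 2; C(8,9) = 0 (k_i > n_i)
Product: 2 × 0 = 0 ≡ 0 (mod 17)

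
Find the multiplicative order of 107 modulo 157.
12

157 is prime, so ord(107) divides φ(157) = 156.
Divisors of 156: 1, 2, 3, 4, 6, 12, 13, 26, 39, 52, 78, 156.
Repeated squaring: 107^1 ≡ 107, 107^2 ≡ 145, 107^4 ≡ 144, 107^8 ≡ 12, 107^16 ≡ 144, 107^32 ≡ 12, 107^64 ≡ 144, 107^128 ≡ 12 (mod 157).
Test 107^d mod 157 for each divisor d in increasing order:
107^1 ≡ 107
107^2 ≡ 145
107^3 = 107^2·107^1 ≡ 129
107^4 ≡ 144
107^6 = 107^4·107^2 ≡ 156
107^12 = 107^8·107^4 ≡ 1  ← first divisor giving 1
The order is 12.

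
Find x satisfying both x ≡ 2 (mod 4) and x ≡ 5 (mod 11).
38

Using Chinese Remainder Theorem:
M = 4 × 11 = 44
M1 = 11, M2 = 4
y1 = 11^(-1) mod 4 = 3
y2 = 4^(-1) mod 11 = 3
x = (2×11×3 + 5×4×3) mod 44 = 38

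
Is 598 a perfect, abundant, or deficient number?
deficient

Proper divisors of 598: sum = 1 + 2 + 13 + 23 + 26 + 46 + 299 = 410
Since 410 < 598, 598 is deficient.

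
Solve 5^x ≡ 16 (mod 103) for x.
74

Baby-step giant-step with step n = ⌈√103⌉ = 11.
Baby steps 5^j mod 103 (j:value) for j=0..10: 0:1, 1:5, 2:25, 3:22, 4:7, 5:35, 6:72, 7:51, 8:49, 9:39, 10:92.
Giant-step multiplier: 5^(-11) ≡ 5^(102-11) = 5^91 ≡ 88 (mod 103).
Giant steps γ_i = 16·88^i mod 103: γ_0=16, γ_1=69, γ_2=98, γ_3=75, γ_4=8, γ_5=86, γ_6=49 (in table at j=8).
x = i·n + j = 6·11 + 8 = 74.
Check: 5^74 ≡ 16 (mod 103).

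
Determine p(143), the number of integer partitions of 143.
20390982757

p(n) counts ways to write n as a sum of positive integers (order ignored).
Euler's pentagonal recurrence: p(k) = p(k-1) + p(k-2) - p(k-5) - p(k-7) + p(k-12) + p(k-15) - ... (offsets j(3j∓1)/2, signs ++--, p(0)=1, p(<0)=0).
DP table for k = 0..142: p(0)=1, p(1)=1, p(2)=2, p(3)=3, p(4)=5, p(5)=7, p(6)=11, p(7)=15, p(8)=22, p(9)=30, p(10)=42, p(11)=56, p(12)=77, p(13)=101, p(14)=135, p(15)=176, p(16)=231, p(17)=297, p(18)=385, p(19)=490, p(20)=627, p(21)=792, p(22)=1002, p(23)=1255, p(24)=1575, p(25)=1958, p(26)=2436, p(27)=3010, p(28)=3718, p(29)=4565, p(30)=5604, p(31)=6842, p(32)=8349, p(33)=10143, p(34)=12310, p(35)=14883, p(36)=17977, p(37)=21637, p(38)=26015, p(39)=31185, p(40)=37338, p(41)=44583, p(42)=53174, p(43)=63261, p(44)=75175, p(45)=89134, p(46)=105558, p(47)=124754, p(48)=147273, p(49)=173525, p(50)=204226, p(51)=239943, p(52)=281589, p(53)=329931, p(54)=386155, p(55)=451276, p(56)=526823, p(57)=614154, p(58)=715220, p(59)=831820, p(60)=966467, p(61)=1121505, p(62)=1300156, p(63)=1505499, p(64)=1741630, p(65)=2012558, p(66)=2323520, p(67)=2679689, p(68)=3087735, p(69)=3554345, p(70)=4087968, p(71)=4697205, p(72)=5392783, p(73)=6185689, p(74)=7089500, p(75)=8118264, p(76)=9289091, p(77)=10619863, p(78)=12132164, p(79)=13848650, p(80)=15796476, p(81)=18004327, p(82)=20506255, p(83)=23338469, p(84)=26543660, p(85)=30167357, p(86)=34262962, p(87)=38887673, p(88)=44108109, p(89)=49995925, p(90)=56634173, p(91)=64112359, p(92)=72533807, p(93)=82010177, p(94)=92669720, p(95)=104651419, p(96)=118114304, p(97)=133230930, p(98)=150198136, p(99)=169229875, p(100)=190569292, p(101)=214481126, p(102)=241265379, p(103)=271248950, p(104)=304801365, p(105)=342325709, p(106)=384276336, p(107)=431149389, p(108)=483502844, p(109)=541946240, p(110)=607163746, p(111)=679903203, p(112)=761002156, p(113)=851376628, p(114)=952050665, p(115)=1064144451, p(116)=1188908248, p(117)=1327710076, p(118)=1482074143, p(119)=1653668665, p(120)=1844349560, p(121)=2056148051, p(122)=2291320912, p(123)=2552338241, p(124)=2841940500, p(125)=3163127352, p(126)=3519222692, p(127)=3913864295, p(128)=4351078600, p(129)=4835271870, p(130)=5371315400, p(131)=5964539504, p(132)=6620830889, p(133)=7346629512, p(134)=8149040695, p(135)=9035836076, p(136)=10015581680, p(137)=11097645016, p(138)=12292341831, p(139)=13610949895, p(140)=15065878135, p(141)=16670689208, p(142)=18440293320.
Final step: p(143) = p(142) + p(141) - p(138) - p(136) + p(131) + p(128) - p(121) - p(117) + p(108) + p(103) - p(92) - p(86) + p(73) + p(66) - p(51) - p(43) + p(26) + p(17)
= 18440293320 + 16670689208 - 12292341831 - 10015581680 + 5964539504 + 4351078600 - 2056148051 - 1327710076 + 483502844 + 271248950 - 72533807 - 34262962 + 6185689 + 2323520 - 239943 - 63261 + 2436 + 297
= 20390982757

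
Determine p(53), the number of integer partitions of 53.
329931

p(n) counts ways to write n as a sum of positive integers (order ignored).
Euler's pentagonal recurrence: p(k) = p(k-1) + p(k-2) - p(k-5) - p(k-7) + p(k-12) + p(k-15) - ... (offsets j(3j∓1)/2, signs ++--, p(0)=1, p(<0)=0).
DP table for k = 0..52: p(0)=1, p(1)=1, p(2)=2, p(3)=3, p(4)=5, p(5)=7, p(6)=11, p(7)=15, p(8)=22, p(9)=30, p(10)=42, p(11)=56, p(12)=77, p(13)=101, p(14)=135, p(15)=176, p(16)=231, p(17)=297, p(18)=385, p(19)=490, p(20)=627, p(21)=792, p(22)=1002, p(23)=1255, p(24)=1575, p(25)=1958, p(26)=2436, p(27)=3010, p(28)=3718, p(29)=4565, p(30)=5604, p(31)=6842, p(32)=8349, p(33)=10143, p(34)=12310, p(35)=14883, p(36)=17977, p(37)=21637, p(38)=26015, p(39)=31185, p(40)=37338, p(41)=44583, p(42)=53174, p(43)=63261, p(44)=75175, p(45)=89134, p(46)=105558, p(47)=124754, p(48)=147273, p(49)=173525, p(50)=204226, p(51)=239943, p(52)=281589.
Final step: p(53) = p(52) + p(51) - p(48) - p(46) + p(41) + p(38) - p(31) - p(27) + p(18) + p(13) - p(2)
= 281589 + 239943 - 147273 - 105558 + 44583 + 26015 - 6842 - 3010 + 385 + 101 - 2
= 329931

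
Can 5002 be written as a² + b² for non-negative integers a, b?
39² + 59² (a=39, b=59)

Factorization: 5002 = 2 × 41 × 61
By Fermat: n is sum of two squares iff every prime p ≡ 3 (mod 4) appears to even power.
All primes ≡ 3 (mod 4) appear to even power.
Search a = 0, 1, 2, … for 5002 - a² a perfect square: first hit at a = 39: 5002 - 1521 = 3481 = 59².
5002 = 39² + 59² = 1521 + 3481 ✓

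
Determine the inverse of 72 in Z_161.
123

gcd(72, 161) = 1, so the inverse exists.
Extended Euclidean algorithm on (161, 72):
161 = 2 × 72 + 17  ⟹  17 = (1)·161 + (-2)·72
72 = 4 × 17 + 4  ⟹  4 = (-4)·161 + (9)·72
17 = 4 × 4 + 1  ⟹  1 = (17)·161 + (-38)·72
So (-38)·72 ≡ 1 (mod 161), i.e. 72^(-1) ≡ -38 ≡ 123 (mod 161).
Check: 72 × 123 = 8856 ≡ 1 (mod 161)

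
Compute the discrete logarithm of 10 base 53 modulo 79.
12

Baby-step giant-step with step n = ⌈√79⌉ = 9.
Baby steps 53^j mod 79 (j:value) for j=0..8: 0:1, 1:53, 2:44, 3:41, 4:40, 5:66, 6:22, 7:60, 8:20.
Giant-step multiplier: 53^(-9) ≡ 53^(78-9) = 53^69 ≡ 12 (mod 79).
Giant steps γ_i = 10·12^i mod 79: γ_0=10, γ_1=41 (in table at j=3).
x = i·n + j = 1·9 + 3 = 12.
Check: 53^12 ≡ 10 (mod 79).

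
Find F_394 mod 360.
127

Matrix identity: Q^n = [[F_(n+1), F_n], [F_n, F_(n-1)]] with Q = [[1,1],[1,0]].
n = 394 = 110001010₂. Square-and-multiply, entries mod 360:
Q^1 = [[1,1],[1,0]]
Q^3 = (Q^1)²·Q = [[3,2],[2,1]]
Q^6 = (Q^3)² = [[13,8],[8,5]]
Q^12 = (Q^6)² = [[233,144],[144,89]]
Q^24 = (Q^12)² = [[145,288],[288,217]]
Q^49 = (Q^24)²·Q = [[145,289],[289,216]]
Q^98 = (Q^49)² = [[146,289],[289,217]]
Q^197 = (Q^98)²·Q = [[224,77],[77,147]]
Q^394 = (Q^197)² = [[305,127],[127,178]]
F_394 mod 360 = Q^394[0][1] = 127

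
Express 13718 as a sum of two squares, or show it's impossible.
Not possible

Factorization: 13718 = 2 × 19^3
By Fermat: n is sum of two squares iff every prime p ≡ 3 (mod 4) appears to even power.
Prime(s) ≡ 3 (mod 4) with odd exponent: [(19, 3)]
Therefore 13718 cannot be expressed as a² + b².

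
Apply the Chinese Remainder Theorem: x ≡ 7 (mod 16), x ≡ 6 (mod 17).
23

Using Chinese Remainder Theorem:
M = 16 × 17 = 272
M1 = 17, M2 = 16
y1 = 17^(-1) mod 16 = 1
y2 = 16^(-1) mod 17 = 16
x = (7×17×1 + 6×16×16) mod 272 = 23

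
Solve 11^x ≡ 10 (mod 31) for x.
28

Baby-step giant-step with step n = ⌈√31⌉ = 6.
Baby steps 11^j mod 31 (j:value) for j=0..5: 0:1, 1:11, 2:28, 3:29, 4:9, 5:6.
Giant-step multiplier: 11^(-6) ≡ 11^(30-6) = 11^24 ≡ 8 (mod 31).
Giant steps γ_i = 10·8^i mod 31: γ_0=10, γ_1=18, γ_2=20, γ_3=5, γ_4=9 (in table at j=4).
x = i·n + j = 4·6 + 4 = 28.
Check: 11^28 ≡ 10 (mod 31).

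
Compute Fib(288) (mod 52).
8

Matrix identity: Q^n = [[F_(n+1), F_n], [F_n, F_(n-1)]] with Q = [[1,1],[1,0]].
n = 288 = 100100000₂. Square-and-multiply, entries mod 52:
Q^1 = [[1,1],[1,0]]
Q^2 = (Q^1)² = [[2,1],[1,1]]
Q^4 = (Q^2)² = [[5,3],[3,2]]
Q^9 = (Q^4)²·Q = [[3,34],[34,21]]
Q^18 = (Q^9)² = [[21,36],[36,37]]
Q^36 = (Q^18)² = [[21,8],[8,13]]
Q^72 = (Q^36)² = [[37,12],[12,25]]
Q^144 = (Q^72)² = [[5,16],[16,41]]
Q^288 = (Q^144)² = [[21,8],[8,13]]
F_288 mod 52 = Q^288[0][1] = 8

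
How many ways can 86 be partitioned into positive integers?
34262962

p(n) counts ways to write n as a sum of positive integers (order ignored).
Euler's pentagonal recurrence: p(k) = p(k-1) + p(k-2) - p(k-5) - p(k-7) + p(k-12) + p(k-15) - ... (offsets j(3j∓1)/2, signs ++--, p(0)=1, p(<0)=0).
DP table for k = 0..85: p(0)=1, p(1)=1, p(2)=2, p(3)=3, p(4)=5, p(5)=7, p(6)=11, p(7)=15, p(8)=22, p(9)=30, p(10)=42, p(11)=56, p(12)=77, p(13)=101, p(14)=135, p(15)=176, p(16)=231, p(17)=297, p(18)=385, p(19)=490, p(20)=627, p(21)=792, p(22)=1002, p(23)=1255, p(24)=1575, p(25)=1958, p(26)=2436, p(27)=3010, p(28)=3718, p(29)=4565, p(30)=5604, p(31)=6842, p(32)=8349, p(33)=10143, p(34)=12310, p(35)=14883, p(36)=17977, p(37)=21637, p(38)=26015, p(39)=31185, p(40)=37338, p(41)=44583, p(42)=53174, p(43)=63261, p(44)=75175, p(45)=89134, p(46)=105558, p(47)=124754, p(48)=147273, p(49)=173525, p(50)=204226, p(51)=239943, p(52)=281589, p(53)=329931, p(54)=386155, p(55)=451276, p(56)=526823, p(57)=614154, p(58)=715220, p(59)=831820, p(60)=966467, p(61)=1121505, p(62)=1300156, p(63)=1505499, p(64)=1741630, p(65)=2012558, p(66)=2323520, p(67)=2679689, p(68)=3087735, p(69)=3554345, p(70)=4087968, p(71)=4697205, p(72)=5392783, p(73)=6185689, p(74)=7089500, p(75)=8118264, p(76)=9289091, p(77)=10619863, p(78)=12132164, p(79)=13848650, p(80)=15796476, p(81)=18004327, p(82)=20506255, p(83)=23338469, p(84)=26543660, p(85)=30167357.
Final step: p(86) = p(85) + p(84) - p(81) - p(79) + p(74) + p(71) - p(64) - p(60) + p(51) + p(46) - p(35) - p(29) + p(16) + p(9)
= 30167357 + 26543660 - 18004327 - 13848650 + 7089500 + 4697205 - 1741630 - 966467 + 239943 + 105558 - 14883 - 4565 + 231 + 30
= 34262962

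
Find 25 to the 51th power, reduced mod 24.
1

Repeated squaring. Binary of 51 = 110011.
25^1 ≡ 1 (mod 24); 25^2 ≡ 1 (mod 24); 25^4 ≡ 1 (mod 24); 25^8 ≡ 1 (mod 24); 25^16 ≡ 1 (mod 24); 25^32 ≡ 1 (mod 24)
25^51 = 25^1 × 25^2 × 25^16 × 25^32 ≡ 1 (mod 24)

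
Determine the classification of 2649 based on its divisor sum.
deficient

Proper divisors of 2649: sum = 1 + 3 + 883 = 887
Since 887 < 2649, 2649 is deficient.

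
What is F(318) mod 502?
4

Matrix identity: Q^n = [[F_(n+1), F_n], [F_n, F_(n-1)]] with Q = [[1,1],[1,0]].
n = 318 = 100111110₂. Square-and-multiply, entries mod 502:
Q^1 = [[1,1],[1,0]]
Q^2 = (Q^1)² = [[2,1],[1,1]]
Q^4 = (Q^2)² = [[5,3],[3,2]]
Q^9 = (Q^4)²·Q = [[55,34],[34,21]]
Q^19 = (Q^9)²·Q = [[239,165],[165,74]]
Q^39 = (Q^19)²·Q = [[451,10],[10,441]]
Q^79 = (Q^39)²·Q = [[75,191],[191,386]]
Q^159 = (Q^79)²·Q = [[139,440],[440,201]]
Q^318 = (Q^159)² = [[73,4],[4,69]]
F_318 mod 502 = Q^318[0][1] = 4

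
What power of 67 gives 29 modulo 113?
45

Baby-step giant-step with step n = ⌈√113⌉ = 11.
Baby steps 67^j mod 113 (j:value) for j=0..10: 0:1, 1:67, 2:82, 3:70, 4:57, 5:90, 6:41, 7:35, 8:85, 9:45, 10:77.
Giant-step multiplier: 67^(-11) ≡ 67^(112-11) = 67^101 ≡ 84 (mod 113).
Giant steps γ_i = 29·84^i mod 113: γ_0=29, γ_1=63, γ_2=94, γ_3=99, γ_4=67 (in table at j=1).
x = i·n + j = 4·11 + 1 = 45.
Check: 67^45 ≡ 29 (mod 113).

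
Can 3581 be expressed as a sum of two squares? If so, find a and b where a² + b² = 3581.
10² + 59² (a=10, b=59)

Factorization: 3581 = 3581
By Fermat: n is sum of two squares iff every prime p ≡ 3 (mod 4) appears to even power.
All primes ≡ 3 (mod 4) appear to even power.
Search a = 0, 1, 2, … for 3581 - a² a perfect square: first hit at a = 10: 3581 - 100 = 3481 = 59².
3581 = 10² + 59² = 100 + 3481 ✓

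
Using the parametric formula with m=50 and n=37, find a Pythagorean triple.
(1131, 3700, 3869)

Euclid's formula: a = m² - n², b = 2mn, c = m² + n²
m = 50, n = 37
a = 50² - 37² = 2500 - 1369 = 1131
b = 2 × 50 × 37 = 3700
c = 50² + 37² = 2500 + 1369 = 3869
Verification: 1131² + 3700² = 1279161 + 13690000 = 14969161 = 3869² ✓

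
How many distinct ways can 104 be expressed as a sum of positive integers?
304801365

p(n) counts ways to write n as a sum of positive integers (order ignored).
Euler's pentagonal recurrence: p(k) = p(k-1) + p(k-2) - p(k-5) - p(k-7) + p(k-12) + p(k-15) - ... (offsets j(3j∓1)/2, signs ++--, p(0)=1, p(<0)=0).
DP table for k = 0..103: p(0)=1, p(1)=1, p(2)=2, p(3)=3, p(4)=5, p(5)=7, p(6)=11, p(7)=15, p(8)=22, p(9)=30, p(10)=42, p(11)=56, p(12)=77, p(13)=101, p(14)=135, p(15)=176, p(16)=231, p(17)=297, p(18)=385, p(19)=490, p(20)=627, p(21)=792, p(22)=1002, p(23)=1255, p(24)=1575, p(25)=1958, p(26)=2436, p(27)=3010, p(28)=3718, p(29)=4565, p(30)=5604, p(31)=6842, p(32)=8349, p(33)=10143, p(34)=12310, p(35)=14883, p(36)=17977, p(37)=21637, p(38)=26015, p(39)=31185, p(40)=37338, p(41)=44583, p(42)=53174, p(43)=63261, p(44)=75175, p(45)=89134, p(46)=105558, p(47)=124754, p(48)=147273, p(49)=173525, p(50)=204226, p(51)=239943, p(52)=281589, p(53)=329931, p(54)=386155, p(55)=451276, p(56)=526823, p(57)=614154, p(58)=715220, p(59)=831820, p(60)=966467, p(61)=1121505, p(62)=1300156, p(63)=1505499, p(64)=1741630, p(65)=2012558, p(66)=2323520, p(67)=2679689, p(68)=3087735, p(69)=3554345, p(70)=4087968, p(71)=4697205, p(72)=5392783, p(73)=6185689, p(74)=7089500, p(75)=8118264, p(76)=9289091, p(77)=10619863, p(78)=12132164, p(79)=13848650, p(80)=15796476, p(81)=18004327, p(82)=20506255, p(83)=23338469, p(84)=26543660, p(85)=30167357, p(86)=34262962, p(87)=38887673, p(88)=44108109, p(89)=49995925, p(90)=56634173, p(91)=64112359, p(92)=72533807, p(93)=82010177, p(94)=92669720, p(95)=104651419, p(96)=118114304, p(97)=133230930, p(98)=150198136, p(99)=169229875, p(100)=190569292, p(101)=214481126, p(102)=241265379, p(103)=271248950.
Final step: p(104) = p(103) + p(102) - p(99) - p(97) + p(92) + p(89) - p(82) - p(78) + p(69) + p(64) - p(53) - p(47) + p(34) + p(27) - p(12) - p(4)
= 271248950 + 241265379 - 169229875 - 133230930 + 72533807 + 49995925 - 20506255 - 12132164 + 3554345 + 1741630 - 329931 - 124754 + 12310 + 3010 - 77 - 5
= 304801365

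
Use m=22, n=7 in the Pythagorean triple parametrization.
(435, 308, 533)

Euclid's formula: a = m² - n², b = 2mn, c = m² + n²
m = 22, n = 7
a = 22² - 7² = 484 - 49 = 435
b = 2 × 22 × 7 = 308
c = 22² + 7² = 484 + 49 = 533
Verification: 435² + 308² = 189225 + 94864 = 284089 = 533² ✓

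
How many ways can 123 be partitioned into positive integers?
2552338241

p(n) counts ways to write n as a sum of positive integers (order ignored).
Euler's pentagonal recurrence: p(k) = p(k-1) + p(k-2) - p(k-5) - p(k-7) + p(k-12) + p(k-15) - ... (offsets j(3j∓1)/2, signs ++--, p(0)=1, p(<0)=0).
DP table for k = 0..122: p(0)=1, p(1)=1, p(2)=2, p(3)=3, p(4)=5, p(5)=7, p(6)=11, p(7)=15, p(8)=22, p(9)=30, p(10)=42, p(11)=56, p(12)=77, p(13)=101, p(14)=135, p(15)=176, p(16)=231, p(17)=297, p(18)=385, p(19)=490, p(20)=627, p(21)=792, p(22)=1002, p(23)=1255, p(24)=1575, p(25)=1958, p(26)=2436, p(27)=3010, p(28)=3718, p(29)=4565, p(30)=5604, p(31)=6842, p(32)=8349, p(33)=10143, p(34)=12310, p(35)=14883, p(36)=17977, p(37)=21637, p(38)=26015, p(39)=31185, p(40)=37338, p(41)=44583, p(42)=53174, p(43)=63261, p(44)=75175, p(45)=89134, p(46)=105558, p(47)=124754, p(48)=147273, p(49)=173525, p(50)=204226, p(51)=239943, p(52)=281589, p(53)=329931, p(54)=386155, p(55)=451276, p(56)=526823, p(57)=614154, p(58)=715220, p(59)=831820, p(60)=966467, p(61)=1121505, p(62)=1300156, p(63)=1505499, p(64)=1741630, p(65)=2012558, p(66)=2323520, p(67)=2679689, p(68)=3087735, p(69)=3554345, p(70)=4087968, p(71)=4697205, p(72)=5392783, p(73)=6185689, p(74)=7089500, p(75)=8118264, p(76)=9289091, p(77)=10619863, p(78)=12132164, p(79)=13848650, p(80)=15796476, p(81)=18004327, p(82)=20506255, p(83)=23338469, p(84)=26543660, p(85)=30167357, p(86)=34262962, p(87)=38887673, p(88)=44108109, p(89)=49995925, p(90)=56634173, p(91)=64112359, p(92)=72533807, p(93)=82010177, p(94)=92669720, p(95)=104651419, p(96)=118114304, p(97)=133230930, p(98)=150198136, p(99)=169229875, p(100)=190569292, p(101)=214481126, p(102)=241265379, p(103)=271248950, p(104)=304801365, p(105)=342325709, p(106)=384276336, p(107)=431149389, p(108)=483502844, p(109)=541946240, p(110)=607163746, p(111)=679903203, p(112)=761002156, p(113)=851376628, p(114)=952050665, p(115)=1064144451, p(116)=1188908248, p(117)=1327710076, p(118)=1482074143, p(119)=1653668665, p(120)=1844349560, p(121)=2056148051, p(122)=2291320912.
Final step: p(123) = p(122) + p(121) - p(118) - p(116) + p(111) + p(108) - p(101) - p(97) + p(88) + p(83) - p(72) - p(66) + p(53) + p(46) - p(31) - p(23) + p(6)
= 2291320912 + 2056148051 - 1482074143 - 1188908248 + 679903203 + 483502844 - 214481126 - 133230930 + 44108109 + 23338469 - 5392783 - 2323520 + 329931 + 105558 - 6842 - 1255 + 11
= 2552338241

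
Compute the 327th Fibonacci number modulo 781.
541

Matrix identity: Q^n = [[F_(n+1), F_n], [F_n, F_(n-1)]] with Q = [[1,1],[1,0]].
n = 327 = 101000111₂. Square-and-multiply, entries mod 781:
Q^1 = [[1,1],[1,0]]
Q^2 = (Q^1)² = [[2,1],[1,1]]
Q^5 = (Q^2)²·Q = [[8,5],[5,3]]
Q^10 = (Q^5)² = [[89,55],[55,34]]
Q^20 = (Q^10)² = [[12,517],[517,276]]
Q^40 = (Q^20)² = [[331,506],[506,606]]
Q^81 = (Q^40)²·Q = [[144,89],[89,55]]
Q^163 = (Q^81)²·Q = [[289,541],[541,529]]
Q^327 = (Q^163)²·Q = [[252,541],[541,492]]
F_327 mod 781 = Q^327[0][1] = 541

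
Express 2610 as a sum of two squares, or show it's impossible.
3² + 51² (a=3, b=51)

Factorization: 2610 = 2 × 3^2 × 5 × 29
By Fermat: n is sum of two squares iff every prime p ≡ 3 (mod 4) appears to even power.
All primes ≡ 3 (mod 4) appear to even power.
Search a = 0, 1, 2, … for 2610 - a² a perfect square: first hit at a = 3: 2610 - 9 = 2601 = 51².
2610 = 3² + 51² = 9 + 2601 ✓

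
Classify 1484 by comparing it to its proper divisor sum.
abundant

Proper divisors of 1484: sum = 1 + 2 + 4 + 7 + 14 + 28 + 53 + 106 + 212 + 371 + 742 = 1540
Since 1540 > 1484, 1484 is abundant.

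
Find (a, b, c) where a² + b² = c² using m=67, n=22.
(4005, 2948, 4973)

Euclid's formula: a = m² - n², b = 2mn, c = m² + n²
m = 67, n = 22
a = 67² - 22² = 4489 - 484 = 4005
b = 2 × 67 × 22 = 2948
c = 67² + 22² = 4489 + 484 = 4973
Verification: 4005² + 2948² = 16040025 + 8690704 = 24730729 = 4973² ✓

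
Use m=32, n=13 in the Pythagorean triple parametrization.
(855, 832, 1193)

Euclid's formula: a = m² - n², b = 2mn, c = m² + n²
m = 32, n = 13
a = 32² - 13² = 1024 - 169 = 855
b = 2 × 32 × 13 = 832
c = 32² + 13² = 1024 + 169 = 1193
Verification: 855² + 832² = 731025 + 692224 = 1423249 = 1193² ✓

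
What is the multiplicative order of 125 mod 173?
172

173 is prime, so ord(125) divides φ(173) = 172.
Divisors of 172: 1, 2, 4, 43, 86, 172.
Repeated squaring: 125^1 ≡ 125, 125^2 ≡ 55, 125^4 ≡ 84, 125^8 ≡ 136, 125^16 ≡ 158, 125^32 ≡ 52, 125^64 ≡ 109, 125^128 ≡ 117 (mod 173).
Test 125^d mod 173 for each divisor d in increasing order:
125^1 ≡ 125
125^2 ≡ 55
125^4 ≡ 84
125^43 = 125^32·125^8·125^2·125^1 ≡ 80
125^86 = 125^64·125^16·125^4·125^2 ≡ 172
125^172 = 125^128·125^32·125^8·125^4 ≡ 1  ← first divisor giving 1
The order is 172.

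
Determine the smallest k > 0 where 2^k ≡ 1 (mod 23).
11

23 is prime, so ord(2) divides φ(23) = 22.
Divisors of 22: 1, 2, 11, 22.
Repeated squaring: 2^1 ≡ 2, 2^2 ≡ 4, 2^4 ≡ 16, 2^8 ≡ 3, 2^16 ≡ 9 (mod 23).
Test 2^d mod 23 for each divisor d in increasing order:
2^1 ≡ 2
2^2 ≡ 4
2^11 = 2^8·2^2·2^1 ≡ 1  ← first divisor giving 1
The order is 11.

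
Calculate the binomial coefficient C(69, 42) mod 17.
0

Using Lucas' theorem:
Write n=69 and k=42 in base 17:
n in base 17: [4, 1]
k in base 17: [2, 8]
C(69,42) mod 17 = ∏ C(n_i, k_i) mod 17
Digit binomials (mod 17): C(4,2) = 6; C(1,8) = 0 (k_i > n_i)
Product: 6 × 0 = 0 ≡ 0 (mod 17)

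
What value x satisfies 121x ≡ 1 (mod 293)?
247

gcd(121, 293) = 1, so the inverse exists.
Extended Euclidean algorithm on (293, 121):
293 = 2 × 121 + 51  ⟹  51 = (1)·293 + (-2)·121
121 = 2 × 51 + 19  ⟹  19 = (-2)·293 + (5)·121
51 = 2 × 19 + 13  ⟹  13 = (5)·293 + (-12)·121
19 = 1 × 13 + 6  ⟹  6 = (-7)·293 + (17)·121
13 = 2 × 6 + 1  ⟹  1 = (19)·293 + (-46)·121
So (-46)·121 ≡ 1 (mod 293), i.e. 121^(-1) ≡ -46 ≡ 247 (mod 293).
Check: 121 × 247 = 29887 ≡ 1 (mod 293)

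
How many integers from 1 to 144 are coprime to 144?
48

144 = 2^4 × 3^2
φ(n) = n × ∏(1 - 1/p) for each prime p dividing n
φ(144) = 144 × (1 - 1/2) × (1 - 1/3) = 48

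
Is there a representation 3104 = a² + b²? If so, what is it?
20² + 52² (a=20, b=52)

Factorization: 3104 = 2^5 × 97
By Fermat: n is sum of two squares iff every prime p ≡ 3 (mod 4) appears to even power.
All primes ≡ 3 (mod 4) appear to even power.
Search a = 0, 1, 2, … for 3104 - a² a perfect square: first hit at a = 20: 3104 - 400 = 2704 = 52².
3104 = 20² + 52² = 400 + 2704 ✓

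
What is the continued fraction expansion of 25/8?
[3; 8]

Euclidean algorithm steps:
25 = 3 × 8 + 1
8 = 8 × 1 + 0
Continued fraction: [3; 8]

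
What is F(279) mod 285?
91

Matrix identity: Q^n = [[F_(n+1), F_n], [F_n, F_(n-1)]] with Q = [[1,1],[1,0]].
n = 279 = 100010111₂. Square-and-multiply, entries mod 285:
Q^1 = [[1,1],[1,0]]
Q^2 = (Q^1)² = [[2,1],[1,1]]
Q^4 = (Q^2)² = [[5,3],[3,2]]
Q^8 = (Q^4)² = [[34,21],[21,13]]
Q^17 = (Q^8)²·Q = [[19,172],[172,132]]
Q^34 = (Q^17)² = [[20,37],[37,268]]
Q^69 = (Q^34)²·Q = [[170,59],[59,111]]
Q^139 = (Q^69)²·Q = [[225,176],[176,49]]
Q^279 = (Q^139)²·Q = [[150,91],[91,59]]
F_279 mod 285 = Q^279[0][1] = 91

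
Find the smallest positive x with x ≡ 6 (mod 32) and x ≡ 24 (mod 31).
582

Using Chinese Remainder Theorem:
M = 32 × 31 = 992
M1 = 31, M2 = 32
y1 = 31^(-1) mod 32 = 31
y2 = 32^(-1) mod 31 = 1
x = (6×31×31 + 24×32×1) mod 992 = 582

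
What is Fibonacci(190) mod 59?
43

Matrix identity: Q^n = [[F_(n+1), F_n], [F_n, F_(n-1)]] with Q = [[1,1],[1,0]].
n = 190 = 10111110₂. Square-and-multiply, entries mod 59:
Q^1 = [[1,1],[1,0]]
Q^2 = (Q^1)² = [[2,1],[1,1]]
Q^5 = (Q^2)²·Q = [[8,5],[5,3]]
Q^11 = (Q^5)²·Q = [[26,30],[30,55]]
Q^23 = (Q^11)²·Q = [[53,42],[42,11]]
Q^47 = (Q^23)²·Q = [[4,30],[30,33]]
Q^95 = (Q^47)²·Q = [[20,31],[31,48]]
Q^190 = (Q^95)² = [[4,43],[43,20]]
F_190 mod 59 = Q^190[0][1] = 43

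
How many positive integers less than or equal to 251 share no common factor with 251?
250

251 = 251
φ(n) = n × ∏(1 - 1/p) for each prime p dividing n
φ(251) = 251 × (1 - 1/251) = 250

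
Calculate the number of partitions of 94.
92669720

p(n) counts ways to write n as a sum of positive integers (order ignored).
Euler's pentagonal recurrence: p(k) = p(k-1) + p(k-2) - p(k-5) - p(k-7) + p(k-12) + p(k-15) - ... (offsets j(3j∓1)/2, signs ++--, p(0)=1, p(<0)=0).
DP table for k = 0..93: p(0)=1, p(1)=1, p(2)=2, p(3)=3, p(4)=5, p(5)=7, p(6)=11, p(7)=15, p(8)=22, p(9)=30, p(10)=42, p(11)=56, p(12)=77, p(13)=101, p(14)=135, p(15)=176, p(16)=231, p(17)=297, p(18)=385, p(19)=490, p(20)=627, p(21)=792, p(22)=1002, p(23)=1255, p(24)=1575, p(25)=1958, p(26)=2436, p(27)=3010, p(28)=3718, p(29)=4565, p(30)=5604, p(31)=6842, p(32)=8349, p(33)=10143, p(34)=12310, p(35)=14883, p(36)=17977, p(37)=21637, p(38)=26015, p(39)=31185, p(40)=37338, p(41)=44583, p(42)=53174, p(43)=63261, p(44)=75175, p(45)=89134, p(46)=105558, p(47)=124754, p(48)=147273, p(49)=173525, p(50)=204226, p(51)=239943, p(52)=281589, p(53)=329931, p(54)=386155, p(55)=451276, p(56)=526823, p(57)=614154, p(58)=715220, p(59)=831820, p(60)=966467, p(61)=1121505, p(62)=1300156, p(63)=1505499, p(64)=1741630, p(65)=2012558, p(66)=2323520, p(67)=2679689, p(68)=3087735, p(69)=3554345, p(70)=4087968, p(71)=4697205, p(72)=5392783, p(73)=6185689, p(74)=7089500, p(75)=8118264, p(76)=9289091, p(77)=10619863, p(78)=12132164, p(79)=13848650, p(80)=15796476, p(81)=18004327, p(82)=20506255, p(83)=23338469, p(84)=26543660, p(85)=30167357, p(86)=34262962, p(87)=38887673, p(88)=44108109, p(89)=49995925, p(90)=56634173, p(91)=64112359, p(92)=72533807, p(93)=82010177.
Final step: p(94) = p(93) + p(92) - p(89) - p(87) + p(82) + p(79) - p(72) - p(68) + p(59) + p(54) - p(43) - p(37) + p(24) + p(17) - p(2)
= 82010177 + 72533807 - 49995925 - 38887673 + 20506255 + 13848650 - 5392783 - 3087735 + 831820 + 386155 - 63261 - 21637 + 1575 + 297 - 2
= 92669720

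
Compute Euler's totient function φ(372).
120

372 = 2^2 × 3 × 31
φ(n) = n × ∏(1 - 1/p) for each prime p dividing n
φ(372) = 372 × (1 - 1/2) × (1 - 1/3) × (1 - 1/31) = 120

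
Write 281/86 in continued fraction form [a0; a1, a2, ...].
[3; 3, 1, 2, 1, 5]

Euclidean algorithm steps:
281 = 3 × 86 + 23
86 = 3 × 23 + 17
23 = 1 × 17 + 6
17 = 2 × 6 + 5
6 = 1 × 5 + 1
5 = 5 × 1 + 0
Continued fraction: [3; 3, 1, 2, 1, 5]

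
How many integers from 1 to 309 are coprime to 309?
204

309 = 3 × 103
φ(n) = n × ∏(1 - 1/p) for each prime p dividing n
φ(309) = 309 × (1 - 1/3) × (1 - 1/103) = 204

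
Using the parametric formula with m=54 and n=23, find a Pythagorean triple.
(2387, 2484, 3445)

Euclid's formula: a = m² - n², b = 2mn, c = m² + n²
m = 54, n = 23
a = 54² - 23² = 2916 - 529 = 2387
b = 2 × 54 × 23 = 2484
c = 54² + 23² = 2916 + 529 = 3445
Verification: 2387² + 2484² = 5697769 + 6170256 = 11868025 = 3445² ✓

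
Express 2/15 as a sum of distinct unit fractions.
1/8 + 1/120

Greedy algorithm:
2/15: ceiling(15/2) = 8, use 1/8
1/120: ceiling(120/1) = 120, use 1/120
Result: 2/15 = 1/8 + 1/120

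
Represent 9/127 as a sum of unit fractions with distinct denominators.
1/15 + 1/239 + 1/65043 + 1/4935625448 + 1/48720797120954775960

Greedy algorithm:
9/127: ceiling(127/9) = 15, use 1/15
8/1905: ceiling(1905/8) = 239, use 1/239
7/455295: ceiling(455295/7) = 65043, use 1/65043
2/9871250895: ceiling(9871250895/2) = 4935625448, use 1/4935625448
1/48720797120954775960: ceiling(48720797120954775960/1) = 48720797120954775960, use 1/48720797120954775960
Result: 9/127 = 1/15 + 1/239 + 1/65043 + 1/4935625448 + 1/48720797120954775960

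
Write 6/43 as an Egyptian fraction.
1/8 + 1/69 + 1/23736

Greedy algorithm:
6/43: ceiling(43/6) = 8, use 1/8
5/344: ceiling(344/5) = 69, use 1/69
1/23736: ceiling(23736/1) = 23736, use 1/23736
Result: 6/43 = 1/8 + 1/69 + 1/23736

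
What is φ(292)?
144

292 = 2^2 × 73
φ(n) = n × ∏(1 - 1/p) for each prime p dividing n
φ(292) = 292 × (1 - 1/2) × (1 - 1/73) = 144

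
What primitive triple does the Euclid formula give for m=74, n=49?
(3075, 7252, 7877)

Euclid's formula: a = m² - n², b = 2mn, c = m² + n²
m = 74, n = 49
a = 74² - 49² = 5476 - 2401 = 3075
b = 2 × 74 × 49 = 7252
c = 74² + 49² = 5476 + 2401 = 7877
Verification: 3075² + 7252² = 9455625 + 52591504 = 62047129 = 7877² ✓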